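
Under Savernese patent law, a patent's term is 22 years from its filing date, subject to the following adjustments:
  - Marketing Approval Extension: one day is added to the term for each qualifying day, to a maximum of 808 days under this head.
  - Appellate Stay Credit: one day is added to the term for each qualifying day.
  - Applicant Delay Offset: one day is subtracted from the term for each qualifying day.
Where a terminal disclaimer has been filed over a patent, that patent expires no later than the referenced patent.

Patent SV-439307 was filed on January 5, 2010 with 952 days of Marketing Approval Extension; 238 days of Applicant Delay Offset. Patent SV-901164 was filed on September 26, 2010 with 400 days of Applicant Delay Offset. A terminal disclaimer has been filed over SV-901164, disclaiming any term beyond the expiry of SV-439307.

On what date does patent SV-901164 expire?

Natural term of SV-901164:
  Base: filing + 22 years → 26 September 2032.
  Applicant Delay Offset: −400 days → 23 August 2031.
Expiry of referenced patent SV-439307:
  Base: filing + 22 years → 5 January 2032.
  Marketing Approval Extension: 952 days claimed exceeds the 808-day cap, so +808 days → 23 March 2034.
  Applicant Delay Offset: −238 days → 28 July 2033.
Terminal disclaimer: SV-901164 expires on the earlier of 23 August 2031 and 28 July 2033.

August 23, 2031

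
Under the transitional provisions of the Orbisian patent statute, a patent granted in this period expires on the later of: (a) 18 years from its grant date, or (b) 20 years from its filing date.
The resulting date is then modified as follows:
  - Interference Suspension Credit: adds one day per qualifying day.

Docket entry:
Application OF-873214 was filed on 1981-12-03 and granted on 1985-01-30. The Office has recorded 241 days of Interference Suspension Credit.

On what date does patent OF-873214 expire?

2003-09-28

(a) grant + 18 years → 30 January 2003.
(b) filing + 20 years → 3 December 2001.
Later of the two: 30 January 2003.
Interference Suspension Credit: +241 days → 28 September 2003.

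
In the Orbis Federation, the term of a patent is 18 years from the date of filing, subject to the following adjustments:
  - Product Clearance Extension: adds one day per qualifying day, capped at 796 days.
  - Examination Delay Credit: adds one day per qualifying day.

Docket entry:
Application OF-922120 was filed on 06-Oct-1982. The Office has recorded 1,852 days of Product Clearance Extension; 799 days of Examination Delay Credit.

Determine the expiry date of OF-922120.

2005-02-17

Base term: filing date + 18 years → 6 October 2000.
Product Clearance Extension: 1852 days claimed exceeds the 796-day cap, so +796 days → 11 December 2002.
Examination Delay Credit: +799 days → 17 February 2005.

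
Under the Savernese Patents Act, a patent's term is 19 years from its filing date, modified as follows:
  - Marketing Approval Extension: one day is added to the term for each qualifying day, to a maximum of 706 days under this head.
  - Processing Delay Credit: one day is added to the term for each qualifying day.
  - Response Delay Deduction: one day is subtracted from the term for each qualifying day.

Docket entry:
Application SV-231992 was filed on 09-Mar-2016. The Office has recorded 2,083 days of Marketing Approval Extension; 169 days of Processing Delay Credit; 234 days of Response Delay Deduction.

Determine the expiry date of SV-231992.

December 9, 2036

Base term: filing date + 19 years → 9 March 2035.
Marketing Approval Extension: 2083 days claimed exceeds the 706-day cap, so +706 days → 12 February 2037.
Processing Delay Credit: +169 days → 31 July 2037.
Response Delay Deduction: −234 days → 9 December 2036.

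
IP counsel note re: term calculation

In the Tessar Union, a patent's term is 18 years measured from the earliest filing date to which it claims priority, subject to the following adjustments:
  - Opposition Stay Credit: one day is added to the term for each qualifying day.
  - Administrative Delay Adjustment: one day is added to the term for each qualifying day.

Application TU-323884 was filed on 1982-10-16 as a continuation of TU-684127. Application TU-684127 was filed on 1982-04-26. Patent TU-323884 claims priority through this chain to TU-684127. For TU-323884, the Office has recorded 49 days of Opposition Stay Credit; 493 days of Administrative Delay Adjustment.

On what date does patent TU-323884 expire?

Earliest priority filing: 26 April 1982.
Base term: 26 April 1982 + 18 years → 26 April 2000.
Opposition Stay Credit: +49 days → 14 June 2000.
Administrative Delay Adjustment: +493 days → 20 October 2001.

2001-10-20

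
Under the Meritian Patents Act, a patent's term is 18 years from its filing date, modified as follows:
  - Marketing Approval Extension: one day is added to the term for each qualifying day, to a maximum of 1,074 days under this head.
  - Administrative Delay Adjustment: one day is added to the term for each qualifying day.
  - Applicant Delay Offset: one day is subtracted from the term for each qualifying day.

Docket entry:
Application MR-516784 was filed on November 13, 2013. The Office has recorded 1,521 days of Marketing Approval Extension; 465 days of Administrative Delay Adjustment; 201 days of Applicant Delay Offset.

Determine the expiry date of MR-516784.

2035-07-13

Base term: filing date + 18 years → 13 November 2031.
Marketing Approval Extension: 1521 days claimed exceeds the 1074-day cap, so +1074 days → 22 October 2034.
Administrative Delay Adjustment: +465 days → 30 January 2036.
Applicant Delay Offset: −201 days → 13 July 2035.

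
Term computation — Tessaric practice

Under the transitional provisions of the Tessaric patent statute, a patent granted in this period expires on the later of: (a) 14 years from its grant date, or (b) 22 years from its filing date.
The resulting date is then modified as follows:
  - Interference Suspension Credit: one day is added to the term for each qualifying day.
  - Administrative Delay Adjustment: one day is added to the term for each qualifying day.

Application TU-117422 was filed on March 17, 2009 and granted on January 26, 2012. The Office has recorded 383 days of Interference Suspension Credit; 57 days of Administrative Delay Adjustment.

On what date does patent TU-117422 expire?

May 30, 2032

(a) grant + 14 years → 26 January 2026.
(b) filing + 22 years → 17 March 2031.
Later of the two: 17 March 2031.
Interference Suspension Credit: +383 days → 3 April 2032.
Administrative Delay Adjustment: +57 days → 30 May 2032.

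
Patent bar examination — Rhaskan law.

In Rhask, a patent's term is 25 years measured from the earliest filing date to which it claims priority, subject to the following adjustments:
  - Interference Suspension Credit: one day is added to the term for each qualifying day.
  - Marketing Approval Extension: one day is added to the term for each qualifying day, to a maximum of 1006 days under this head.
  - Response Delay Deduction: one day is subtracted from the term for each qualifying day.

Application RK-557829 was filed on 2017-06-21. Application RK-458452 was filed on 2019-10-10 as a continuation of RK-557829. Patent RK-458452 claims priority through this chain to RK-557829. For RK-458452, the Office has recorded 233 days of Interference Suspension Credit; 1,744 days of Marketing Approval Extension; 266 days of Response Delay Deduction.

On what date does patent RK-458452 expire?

Earliest priority filing: 21 June 2017.
Base term: 21 June 2017 + 25 years → 21 June 2042.
Interference Suspension Credit: +233 days → 9 February 2043.
Marketing Approval Extension: 1744 days claimed exceeds the 1006-day cap, so +1006 days → 11 November 2045.
Response Delay Deduction: −266 days → 18 February 2045.

February 18, 2045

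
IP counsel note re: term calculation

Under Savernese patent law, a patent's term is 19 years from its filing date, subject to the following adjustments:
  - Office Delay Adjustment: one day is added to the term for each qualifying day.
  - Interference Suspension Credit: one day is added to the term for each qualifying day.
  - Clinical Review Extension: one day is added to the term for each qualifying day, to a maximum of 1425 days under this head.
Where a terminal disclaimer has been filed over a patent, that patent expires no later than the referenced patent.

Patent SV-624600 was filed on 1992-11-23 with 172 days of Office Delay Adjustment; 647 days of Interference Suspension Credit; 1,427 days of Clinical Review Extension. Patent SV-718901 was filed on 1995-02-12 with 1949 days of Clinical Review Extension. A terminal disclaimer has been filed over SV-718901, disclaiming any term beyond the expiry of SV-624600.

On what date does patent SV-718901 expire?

Natural term of SV-718901:
  Base: filing + 19 years → 12 February 2014.
  Clinical Review Extension: 1949 days claimed exceeds the 1425-day cap, so +1425 days → 7 January 2018.
Expiry of referenced patent SV-624600:
  Base: filing + 19 years → 23 November 2011.
  Office Delay Adjustment: +172 days → 13 May 2012.
  Interference Suspension Credit: +647 days → 19 February 2014.
  Clinical Review Extension: 1427 days claimed exceeds the 1425-day cap, so +1425 days → 14 January 2018.
Terminal disclaimer: SV-718901 expires on the earlier of 7 January 2018 and 14 January 2018.

2018-01-07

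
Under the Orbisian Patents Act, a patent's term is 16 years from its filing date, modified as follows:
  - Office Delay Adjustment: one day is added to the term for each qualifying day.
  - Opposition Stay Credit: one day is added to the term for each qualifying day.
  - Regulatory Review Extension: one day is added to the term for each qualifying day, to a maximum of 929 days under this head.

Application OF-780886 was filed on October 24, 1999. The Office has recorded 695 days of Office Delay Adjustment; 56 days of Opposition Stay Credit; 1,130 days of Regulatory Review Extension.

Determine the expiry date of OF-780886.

May 30, 2020

Base term: filing date + 16 years → 24 October 2015.
Office Delay Adjustment: +695 days → 18 September 2017.
Opposition Stay Credit: +56 days → 13 November 2017.
Regulatory Review Extension: 1130 days claimed exceeds the 929-day cap, so +929 days → 30 May 2020.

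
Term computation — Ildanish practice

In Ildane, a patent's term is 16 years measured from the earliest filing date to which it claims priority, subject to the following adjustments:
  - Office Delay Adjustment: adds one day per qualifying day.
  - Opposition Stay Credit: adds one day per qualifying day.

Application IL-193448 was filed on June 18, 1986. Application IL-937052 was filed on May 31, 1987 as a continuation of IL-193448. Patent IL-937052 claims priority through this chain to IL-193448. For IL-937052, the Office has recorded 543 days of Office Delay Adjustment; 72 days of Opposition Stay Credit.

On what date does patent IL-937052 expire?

Earliest priority filing: 18 June 1986.
Base term: 18 June 1986 + 16 years → 18 June 2002.
Office Delay Adjustment: +543 days → 13 December 2003.
Opposition Stay Credit: +72 days → 23 February 2004.

February 23, 2004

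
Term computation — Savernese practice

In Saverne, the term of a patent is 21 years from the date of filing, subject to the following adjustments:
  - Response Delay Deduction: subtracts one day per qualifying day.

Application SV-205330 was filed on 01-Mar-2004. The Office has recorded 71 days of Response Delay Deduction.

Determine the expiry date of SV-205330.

Base term: filing date + 21 years → 1 March 2025.
Response Delay Deduction: −71 days → 20 December 2024.

December 20, 2024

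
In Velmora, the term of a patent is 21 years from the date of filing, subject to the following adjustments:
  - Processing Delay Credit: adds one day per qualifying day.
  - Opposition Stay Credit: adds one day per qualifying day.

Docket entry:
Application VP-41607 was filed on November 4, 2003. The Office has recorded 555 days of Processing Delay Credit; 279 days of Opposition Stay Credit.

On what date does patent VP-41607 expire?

February 16, 2027

Base term: filing date + 21 years → 4 November 2024.
Processing Delay Credit: +555 days → 13 May 2026.
Opposition Stay Credit: +279 days → 16 February 2027.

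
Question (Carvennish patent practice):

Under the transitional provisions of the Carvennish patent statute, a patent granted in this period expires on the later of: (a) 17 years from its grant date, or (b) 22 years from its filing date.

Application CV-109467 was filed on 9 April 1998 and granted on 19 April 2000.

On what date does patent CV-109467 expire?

(a) grant + 17 years → 19 April 2017.
(b) filing + 22 years → 9 April 2020.
Later of the two: 9 April 2020.

2020-04-09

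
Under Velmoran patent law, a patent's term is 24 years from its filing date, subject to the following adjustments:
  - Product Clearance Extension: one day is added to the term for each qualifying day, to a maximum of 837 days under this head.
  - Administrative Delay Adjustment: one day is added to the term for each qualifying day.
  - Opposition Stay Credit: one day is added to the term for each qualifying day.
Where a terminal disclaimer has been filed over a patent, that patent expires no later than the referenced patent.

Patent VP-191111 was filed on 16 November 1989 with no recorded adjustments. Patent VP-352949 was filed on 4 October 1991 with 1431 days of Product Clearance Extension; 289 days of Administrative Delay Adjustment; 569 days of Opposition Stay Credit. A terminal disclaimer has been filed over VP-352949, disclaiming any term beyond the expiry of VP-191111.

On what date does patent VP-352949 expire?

November 16, 2013

Natural term of VP-352949:
  Base: filing + 24 years → 4 October 2015.
  Product Clearance Extension: 1431 days claimed exceeds the 837-day cap, so +837 days → 18 January 2018.
  Administrative Delay Adjustment: +289 days → 3 November 2018.
  Opposition Stay Credit: +569 days → 25 May 2020.
Expiry of referenced patent VP-191111:
  Base: filing + 24 years → 16 November 2013.
Terminal disclaimer: VP-352949 expires on the earlier of 25 May 2020 and 16 November 2013.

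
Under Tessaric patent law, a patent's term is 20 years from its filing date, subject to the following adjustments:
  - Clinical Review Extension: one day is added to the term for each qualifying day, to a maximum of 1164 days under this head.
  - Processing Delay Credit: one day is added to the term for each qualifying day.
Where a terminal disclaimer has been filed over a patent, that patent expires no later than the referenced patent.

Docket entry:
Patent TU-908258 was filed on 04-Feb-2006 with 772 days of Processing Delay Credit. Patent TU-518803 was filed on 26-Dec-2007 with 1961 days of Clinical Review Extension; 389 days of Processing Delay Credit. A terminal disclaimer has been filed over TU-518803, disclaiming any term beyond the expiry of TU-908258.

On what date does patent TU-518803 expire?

Natural term of TU-518803:
  Base: filing + 20 years → 26 December 2027.
  Clinical Review Extension: 1961 days claimed exceeds the 1164-day cap, so +1164 days → 4 March 2031.
  Processing Delay Credit: +389 days → 27 March 2032.
Expiry of referenced patent TU-908258:
  Base: filing + 20 years → 4 February 2026.
  Processing Delay Credit: +772 days → 17 March 2028.
Terminal disclaimer: TU-518803 expires on the earlier of 27 March 2032 and 17 March 2028.

March 17, 2028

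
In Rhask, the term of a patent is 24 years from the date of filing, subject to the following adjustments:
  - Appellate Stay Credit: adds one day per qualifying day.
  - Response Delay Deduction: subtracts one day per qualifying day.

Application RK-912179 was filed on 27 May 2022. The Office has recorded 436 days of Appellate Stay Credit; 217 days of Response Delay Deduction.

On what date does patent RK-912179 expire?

Base term: filing date + 24 years → 27 May 2046.
Appellate Stay Credit: +436 days → 6 August 2047.
Response Delay Deduction: −217 days → 1 January 2047.

January 1, 2047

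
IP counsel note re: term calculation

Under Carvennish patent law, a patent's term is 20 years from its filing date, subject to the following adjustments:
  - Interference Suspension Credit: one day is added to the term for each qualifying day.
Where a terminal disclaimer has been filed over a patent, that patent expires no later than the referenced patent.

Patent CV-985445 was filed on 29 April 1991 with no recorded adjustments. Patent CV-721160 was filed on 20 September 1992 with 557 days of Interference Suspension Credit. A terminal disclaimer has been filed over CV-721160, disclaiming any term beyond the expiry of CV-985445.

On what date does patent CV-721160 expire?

2011-04-29

Natural term of CV-721160:
  Base: filing + 20 years → 20 September 2012.
  Interference Suspension Credit: +557 days → 31 March 2014.
Expiry of referenced patent CV-985445:
  Base: filing + 20 years → 29 April 2011.
Terminal disclaimer: CV-721160 expires on the earlier of 31 March 2014 and 29 April 2011.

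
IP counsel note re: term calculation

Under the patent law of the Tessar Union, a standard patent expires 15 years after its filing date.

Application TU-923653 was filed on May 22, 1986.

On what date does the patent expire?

2001-05-22

Filing date + 15 years → 22 May 2001.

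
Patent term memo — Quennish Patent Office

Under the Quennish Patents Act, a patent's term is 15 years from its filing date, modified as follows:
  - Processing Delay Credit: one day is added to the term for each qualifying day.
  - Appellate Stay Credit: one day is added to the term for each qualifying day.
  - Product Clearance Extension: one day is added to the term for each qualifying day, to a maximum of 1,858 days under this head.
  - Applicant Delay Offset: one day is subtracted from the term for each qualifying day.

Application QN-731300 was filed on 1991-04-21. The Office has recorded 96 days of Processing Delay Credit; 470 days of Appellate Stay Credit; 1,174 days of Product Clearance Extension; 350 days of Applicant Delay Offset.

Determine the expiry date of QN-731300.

Base term: filing date + 15 years → 21 April 2006.
Processing Delay Credit: +96 days → 26 July 2006.
Appellate Stay Credit: +470 days → 8 November 2007.
Product Clearance Extension: 1174 days (within the 1858-day cap) → +1174 days → 25 January 2011.
Applicant Delay Offset: −350 days → 9 February 2010.

2010-02-09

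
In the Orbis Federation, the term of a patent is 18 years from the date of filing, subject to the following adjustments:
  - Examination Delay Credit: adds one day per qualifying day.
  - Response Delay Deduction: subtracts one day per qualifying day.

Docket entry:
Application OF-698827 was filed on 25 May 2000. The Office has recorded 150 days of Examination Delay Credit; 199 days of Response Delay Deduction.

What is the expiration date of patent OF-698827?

2018-04-06

Base term: filing date + 18 years → 25 May 2018.
Examination Delay Credit: +150 days → 22 October 2018.
Response Delay Deduction: −199 days → 6 April 2018.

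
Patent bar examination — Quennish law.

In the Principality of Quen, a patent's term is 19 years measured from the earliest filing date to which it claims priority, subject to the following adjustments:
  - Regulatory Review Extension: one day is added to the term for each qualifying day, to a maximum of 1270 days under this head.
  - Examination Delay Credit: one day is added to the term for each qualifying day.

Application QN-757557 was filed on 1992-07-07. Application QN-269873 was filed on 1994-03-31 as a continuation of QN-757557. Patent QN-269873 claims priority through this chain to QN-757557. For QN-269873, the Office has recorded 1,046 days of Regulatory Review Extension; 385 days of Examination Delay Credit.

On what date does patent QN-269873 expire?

Earliest priority filing: 7 July 1992.
Base term: 7 July 1992 + 19 years → 7 July 2011.
Regulatory Review Extension: 1046 days (within the 1270-day cap) → +1046 days → 18 May 2014.
Examination Delay Credit: +385 days → 7 June 2015.

June 7, 2015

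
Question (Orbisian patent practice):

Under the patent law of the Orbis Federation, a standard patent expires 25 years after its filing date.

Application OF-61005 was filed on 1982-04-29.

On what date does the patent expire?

Filing date + 25 years → 29 April 2007.

2007-04-29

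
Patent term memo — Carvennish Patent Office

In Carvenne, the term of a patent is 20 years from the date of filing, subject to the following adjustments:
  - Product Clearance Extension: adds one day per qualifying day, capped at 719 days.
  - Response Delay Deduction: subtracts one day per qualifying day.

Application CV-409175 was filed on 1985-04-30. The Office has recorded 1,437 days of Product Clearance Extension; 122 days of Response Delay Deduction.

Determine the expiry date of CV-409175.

Base term: filing date + 20 years → 30 April 2005.
Product Clearance Extension: 1437 days claimed exceeds the 719-day cap, so +719 days → 19 April 2007.
Response Delay Deduction: −122 days → 18 December 2006.

December 18, 2006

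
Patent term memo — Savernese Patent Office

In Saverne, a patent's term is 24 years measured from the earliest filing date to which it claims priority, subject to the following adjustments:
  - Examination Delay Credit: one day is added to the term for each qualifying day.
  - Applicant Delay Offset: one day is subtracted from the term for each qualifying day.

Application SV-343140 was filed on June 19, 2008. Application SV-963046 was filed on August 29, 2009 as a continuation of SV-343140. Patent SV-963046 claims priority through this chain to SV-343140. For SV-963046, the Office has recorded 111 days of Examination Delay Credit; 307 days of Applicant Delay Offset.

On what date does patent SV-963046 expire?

Earliest priority filing: 19 June 2008.
Base term: 19 June 2008 + 24 years → 19 June 2032.
Examination Delay Credit: +111 days → 8 October 2032.
Applicant Delay Offset: −307 days → 6 December 2031.

December 6, 2031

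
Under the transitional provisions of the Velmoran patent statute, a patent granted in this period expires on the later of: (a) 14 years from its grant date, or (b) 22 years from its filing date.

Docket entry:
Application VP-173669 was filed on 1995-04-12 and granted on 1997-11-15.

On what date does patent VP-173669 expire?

(a) grant + 14 years → 15 November 2011.
(b) filing + 22 years → 12 April 2017.
Later of the two: 12 April 2017.

April 12, 2017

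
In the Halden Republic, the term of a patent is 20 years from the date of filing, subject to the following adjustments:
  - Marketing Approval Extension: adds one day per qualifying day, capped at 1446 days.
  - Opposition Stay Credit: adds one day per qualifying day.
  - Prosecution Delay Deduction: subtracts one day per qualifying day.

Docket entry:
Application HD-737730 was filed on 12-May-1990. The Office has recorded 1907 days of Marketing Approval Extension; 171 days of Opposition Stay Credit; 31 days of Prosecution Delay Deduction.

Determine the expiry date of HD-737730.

Base term: filing date + 20 years → 12 May 2010.
Marketing Approval Extension: 1907 days claimed exceeds the 1446-day cap, so +1446 days → 27 April 2014.
Opposition Stay Credit: +171 days → 15 October 2014.
Prosecution Delay Deduction: −31 days → 14 September 2014.

2014-09-14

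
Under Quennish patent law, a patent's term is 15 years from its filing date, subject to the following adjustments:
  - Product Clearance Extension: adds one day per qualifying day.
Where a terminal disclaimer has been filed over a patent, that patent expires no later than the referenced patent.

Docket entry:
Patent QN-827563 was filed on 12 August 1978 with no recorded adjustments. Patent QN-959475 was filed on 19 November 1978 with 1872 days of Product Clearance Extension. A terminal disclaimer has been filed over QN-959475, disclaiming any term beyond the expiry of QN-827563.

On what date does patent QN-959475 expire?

Natural term of QN-959475:
  Base: filing + 15 years → 19 November 1993.
  Product Clearance Extension: +1872 days → 4 January 1999.
Expiry of referenced patent QN-827563:
  Base: filing + 15 years → 12 August 1993.
Terminal disclaimer: QN-959475 expires on the earlier of 4 January 1999 and 12 August 1993.

1993-08-12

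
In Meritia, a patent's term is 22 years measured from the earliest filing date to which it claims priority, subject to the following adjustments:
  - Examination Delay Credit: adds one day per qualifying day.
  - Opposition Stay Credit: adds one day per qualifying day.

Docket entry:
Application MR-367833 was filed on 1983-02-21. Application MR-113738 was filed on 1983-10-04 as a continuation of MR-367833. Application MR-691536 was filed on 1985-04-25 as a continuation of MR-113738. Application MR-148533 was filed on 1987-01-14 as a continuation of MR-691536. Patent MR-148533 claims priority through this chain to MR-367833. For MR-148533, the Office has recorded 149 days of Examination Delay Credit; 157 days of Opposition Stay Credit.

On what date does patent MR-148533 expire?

2005-12-24

Earliest priority filing: 21 February 1983.
Base term: 21 February 1983 + 22 years → 21 February 2005.
Examination Delay Credit: +149 days → 20 July 2005.
Opposition Stay Credit: +157 days → 24 December 2005.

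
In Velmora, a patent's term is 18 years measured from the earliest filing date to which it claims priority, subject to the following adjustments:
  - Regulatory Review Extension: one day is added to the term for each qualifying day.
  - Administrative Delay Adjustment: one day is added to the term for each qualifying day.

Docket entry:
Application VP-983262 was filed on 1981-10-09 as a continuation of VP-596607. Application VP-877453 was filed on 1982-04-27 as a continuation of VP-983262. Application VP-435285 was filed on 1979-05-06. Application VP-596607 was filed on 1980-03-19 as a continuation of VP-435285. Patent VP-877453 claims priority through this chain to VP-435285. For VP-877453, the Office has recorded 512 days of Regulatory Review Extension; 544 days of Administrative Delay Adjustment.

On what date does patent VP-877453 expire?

Earliest priority filing: 6 May 1979.
Base term: 6 May 1979 + 18 years → 6 May 1997.
Regulatory Review Extension: +512 days → 30 September 1998.
Administrative Delay Adjustment: +544 days → 27 March 2000.

March 27, 2000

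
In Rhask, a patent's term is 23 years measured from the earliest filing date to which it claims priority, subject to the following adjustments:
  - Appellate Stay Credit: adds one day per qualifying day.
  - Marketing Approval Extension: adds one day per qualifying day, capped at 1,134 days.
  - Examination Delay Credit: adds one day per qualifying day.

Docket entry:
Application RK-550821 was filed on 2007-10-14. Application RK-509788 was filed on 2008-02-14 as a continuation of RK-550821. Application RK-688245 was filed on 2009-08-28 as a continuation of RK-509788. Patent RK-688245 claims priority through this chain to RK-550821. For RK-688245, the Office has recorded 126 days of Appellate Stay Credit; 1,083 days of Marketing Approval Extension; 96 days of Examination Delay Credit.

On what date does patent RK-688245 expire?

2034-05-11

Earliest priority filing: 14 October 2007.
Base term: 14 October 2007 + 23 years → 14 October 2030.
Appellate Stay Credit: +126 days → 17 February 2031.
Marketing Approval Extension: 1083 days (within the 1134-day cap) → +1083 days → 4 February 2034.
Examination Delay Credit: +96 days → 11 May 2034.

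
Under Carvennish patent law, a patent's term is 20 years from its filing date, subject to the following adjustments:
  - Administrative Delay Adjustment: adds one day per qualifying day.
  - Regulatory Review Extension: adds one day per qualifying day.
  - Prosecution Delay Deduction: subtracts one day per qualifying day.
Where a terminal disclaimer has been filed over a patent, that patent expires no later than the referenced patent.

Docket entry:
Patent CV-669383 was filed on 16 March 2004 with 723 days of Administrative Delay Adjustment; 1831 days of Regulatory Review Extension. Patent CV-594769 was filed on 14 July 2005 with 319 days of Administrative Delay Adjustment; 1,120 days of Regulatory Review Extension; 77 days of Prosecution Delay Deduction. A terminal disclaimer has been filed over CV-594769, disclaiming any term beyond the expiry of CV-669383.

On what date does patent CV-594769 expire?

April 6, 2029

Natural term of CV-594769:
  Base: filing + 20 years → 14 July 2025.
  Administrative Delay Adjustment: +319 days → 29 May 2026.
  Regulatory Review Extension: +1120 days → 22 June 2029.
  Prosecution Delay Deduction: −77 days → 6 April 2029.
Expiry of referenced patent CV-669383:
  Base: filing + 20 years → 16 March 2024.
  Administrative Delay Adjustment: +723 days → 9 March 2026.
  Regulatory Review Extension: +1831 days → 14 March 2031.
Terminal disclaimer: CV-594769 expires on the earlier of 6 April 2029 and 14 March 2031.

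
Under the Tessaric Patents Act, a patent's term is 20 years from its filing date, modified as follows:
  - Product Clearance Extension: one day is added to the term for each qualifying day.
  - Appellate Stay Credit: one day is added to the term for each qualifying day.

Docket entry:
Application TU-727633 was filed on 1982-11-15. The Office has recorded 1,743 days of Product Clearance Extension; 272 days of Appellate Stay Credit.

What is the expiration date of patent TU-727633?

May 22, 2008

Base term: filing date + 20 years → 15 November 2002.
Product Clearance Extension: +1743 days → 24 August 2007.
Appellate Stay Credit: +272 days → 22 May 2008.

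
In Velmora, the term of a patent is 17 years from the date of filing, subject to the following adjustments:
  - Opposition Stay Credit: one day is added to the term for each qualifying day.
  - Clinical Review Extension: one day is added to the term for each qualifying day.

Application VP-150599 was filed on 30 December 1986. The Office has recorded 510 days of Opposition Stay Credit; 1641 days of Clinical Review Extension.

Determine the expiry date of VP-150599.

Base term: filing date + 17 years → 30 December 2003.
Opposition Stay Credit: +510 days → 23 May 2005.
Clinical Review Extension: +1641 days → 19 November 2009.

November 19, 2009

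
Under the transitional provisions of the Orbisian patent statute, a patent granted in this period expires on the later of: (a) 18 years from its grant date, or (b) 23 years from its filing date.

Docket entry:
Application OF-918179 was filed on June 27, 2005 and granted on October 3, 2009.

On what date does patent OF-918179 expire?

(a) grant + 18 years → 3 October 2027.
(b) filing + 23 years → 27 June 2028.
Later of the two: 27 June 2028.

June 27, 2028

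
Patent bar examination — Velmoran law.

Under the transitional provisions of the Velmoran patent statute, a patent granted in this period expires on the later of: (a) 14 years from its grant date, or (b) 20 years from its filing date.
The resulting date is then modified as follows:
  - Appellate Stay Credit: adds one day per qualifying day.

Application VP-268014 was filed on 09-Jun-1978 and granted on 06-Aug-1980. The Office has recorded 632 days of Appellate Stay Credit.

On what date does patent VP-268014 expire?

March 2, 2000

(a) grant + 14 years → 6 August 1994.
(b) filing + 20 years → 9 June 1998.
Later of the two: 9 June 1998.
Appellate Stay Credit: +632 days → 2 March 2000.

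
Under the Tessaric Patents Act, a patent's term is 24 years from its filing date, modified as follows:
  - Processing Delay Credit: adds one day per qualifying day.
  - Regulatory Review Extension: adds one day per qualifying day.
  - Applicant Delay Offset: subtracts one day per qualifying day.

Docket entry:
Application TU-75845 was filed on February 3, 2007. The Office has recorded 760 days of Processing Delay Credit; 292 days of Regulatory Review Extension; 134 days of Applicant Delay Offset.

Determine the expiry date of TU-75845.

Base term: filing date + 24 years → 3 February 2031.
Processing Delay Credit: +760 days → 4 March 2033.
Regulatory Review Extension: +292 days → 21 December 2033.
Applicant Delay Offset: −134 days → 9 August 2033.

2033-08-09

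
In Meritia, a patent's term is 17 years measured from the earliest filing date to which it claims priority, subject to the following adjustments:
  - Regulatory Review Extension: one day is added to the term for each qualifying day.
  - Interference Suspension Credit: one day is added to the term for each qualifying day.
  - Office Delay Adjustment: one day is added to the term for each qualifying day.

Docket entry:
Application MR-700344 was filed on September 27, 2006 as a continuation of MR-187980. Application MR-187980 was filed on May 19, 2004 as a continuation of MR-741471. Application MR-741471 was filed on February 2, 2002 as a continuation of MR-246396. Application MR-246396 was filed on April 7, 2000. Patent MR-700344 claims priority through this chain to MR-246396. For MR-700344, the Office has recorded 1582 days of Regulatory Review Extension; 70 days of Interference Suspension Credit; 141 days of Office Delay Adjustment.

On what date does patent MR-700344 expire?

Earliest priority filing: 7 April 2000.
Base term: 7 April 2000 + 17 years → 7 April 2017.
Regulatory Review Extension: +1582 days → 6 August 2021.
Interference Suspension Credit: +70 days → 15 October 2021.
Office Delay Adjustment: +141 days → 5 March 2022.

2022-03-05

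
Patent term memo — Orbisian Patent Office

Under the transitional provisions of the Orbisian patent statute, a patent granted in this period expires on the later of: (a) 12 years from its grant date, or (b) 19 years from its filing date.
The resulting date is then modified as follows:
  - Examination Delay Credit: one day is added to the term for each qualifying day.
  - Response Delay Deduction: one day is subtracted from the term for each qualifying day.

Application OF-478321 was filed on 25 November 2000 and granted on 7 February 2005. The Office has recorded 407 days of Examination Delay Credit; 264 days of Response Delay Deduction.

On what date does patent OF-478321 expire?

April 16, 2020

(a) grant + 12 years → 7 February 2017.
(b) filing + 19 years → 25 November 2019.
Later of the two: 25 November 2019.
Examination Delay Credit: +407 days → 5 January 2021.
Response Delay Deduction: −264 days → 16 April 2020.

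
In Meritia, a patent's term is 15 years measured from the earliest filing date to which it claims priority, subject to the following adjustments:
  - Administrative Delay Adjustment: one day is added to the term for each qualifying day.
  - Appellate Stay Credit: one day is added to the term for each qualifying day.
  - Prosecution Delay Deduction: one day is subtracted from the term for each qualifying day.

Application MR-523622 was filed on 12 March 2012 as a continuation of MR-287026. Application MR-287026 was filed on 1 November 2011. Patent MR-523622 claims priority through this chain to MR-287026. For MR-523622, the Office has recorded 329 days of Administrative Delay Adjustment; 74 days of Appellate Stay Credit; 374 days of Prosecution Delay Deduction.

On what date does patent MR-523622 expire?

Earliest priority filing: 1 November 2011.
Base term: 1 November 2011 + 15 years → 1 November 2026.
Administrative Delay Adjustment: +329 days → 26 September 2027.
Appellate Stay Credit: +74 days → 9 December 2027.
Prosecution Delay Deduction: −374 days → 30 November 2026.

November 30, 2026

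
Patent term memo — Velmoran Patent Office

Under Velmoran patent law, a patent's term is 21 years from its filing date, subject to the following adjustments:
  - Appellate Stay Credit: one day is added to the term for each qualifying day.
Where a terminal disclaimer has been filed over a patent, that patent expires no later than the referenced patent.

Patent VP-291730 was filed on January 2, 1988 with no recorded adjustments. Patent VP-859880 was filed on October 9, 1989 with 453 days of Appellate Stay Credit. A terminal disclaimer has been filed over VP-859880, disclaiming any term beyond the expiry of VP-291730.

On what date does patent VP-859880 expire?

Natural term of VP-859880:
  Base: filing + 21 years → 9 October 2010.
  Appellate Stay Credit: +453 days → 5 January 2012.
Expiry of referenced patent VP-291730:
  Base: filing + 21 years → 2 January 2009.
Terminal disclaimer: VP-859880 expires on the earlier of 5 January 2012 and 2 January 2009.

January 2, 2009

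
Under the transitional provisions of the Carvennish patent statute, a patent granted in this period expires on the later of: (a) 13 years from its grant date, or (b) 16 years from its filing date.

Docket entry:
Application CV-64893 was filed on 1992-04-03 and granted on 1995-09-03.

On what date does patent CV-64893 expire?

(a) grant + 13 years → 3 September 2008.
(b) filing + 16 years → 3 April 2008.
Later of the two: 3 September 2008.

2008-09-03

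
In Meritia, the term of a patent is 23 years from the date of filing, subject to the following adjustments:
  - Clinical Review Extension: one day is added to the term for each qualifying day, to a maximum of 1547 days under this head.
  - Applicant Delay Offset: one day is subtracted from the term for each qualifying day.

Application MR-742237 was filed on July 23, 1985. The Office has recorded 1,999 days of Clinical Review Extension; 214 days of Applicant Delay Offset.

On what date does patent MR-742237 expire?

Base term: filing date + 23 years → 23 July 2008.
Clinical Review Extension: 1999 days claimed exceeds the 1547-day cap, so +1547 days → 17 October 2012.
Applicant Delay Offset: −214 days → 17 March 2012.

March 17, 2012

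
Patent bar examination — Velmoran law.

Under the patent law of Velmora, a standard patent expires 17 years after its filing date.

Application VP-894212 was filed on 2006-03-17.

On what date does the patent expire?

Filing date + 17 years → 17 March 2023.

2023-03-17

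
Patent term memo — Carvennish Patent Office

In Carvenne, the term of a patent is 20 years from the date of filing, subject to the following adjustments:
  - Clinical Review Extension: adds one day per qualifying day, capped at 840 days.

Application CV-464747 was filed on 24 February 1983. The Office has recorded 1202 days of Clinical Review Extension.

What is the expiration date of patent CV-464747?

Base term: filing date + 20 years → 24 February 2003.
Clinical Review Extension: 1202 days claimed exceeds the 840-day cap, so +840 days → 13 June 2005.

2005-06-13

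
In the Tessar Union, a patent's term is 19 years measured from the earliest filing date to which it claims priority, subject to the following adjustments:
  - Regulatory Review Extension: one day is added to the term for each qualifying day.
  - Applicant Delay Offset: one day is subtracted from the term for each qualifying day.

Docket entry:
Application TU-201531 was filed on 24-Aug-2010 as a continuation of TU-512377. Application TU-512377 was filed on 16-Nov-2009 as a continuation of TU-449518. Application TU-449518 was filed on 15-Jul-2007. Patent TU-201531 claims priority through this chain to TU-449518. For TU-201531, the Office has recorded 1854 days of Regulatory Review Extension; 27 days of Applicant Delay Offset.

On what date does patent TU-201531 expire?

Earliest priority filing: 15 July 2007.
Base term: 15 July 2007 + 19 years → 15 July 2026.
Regulatory Review Extension: +1854 days → 12 August 2031.
Applicant Delay Offset: −27 days → 16 July 2031.

2031-07-16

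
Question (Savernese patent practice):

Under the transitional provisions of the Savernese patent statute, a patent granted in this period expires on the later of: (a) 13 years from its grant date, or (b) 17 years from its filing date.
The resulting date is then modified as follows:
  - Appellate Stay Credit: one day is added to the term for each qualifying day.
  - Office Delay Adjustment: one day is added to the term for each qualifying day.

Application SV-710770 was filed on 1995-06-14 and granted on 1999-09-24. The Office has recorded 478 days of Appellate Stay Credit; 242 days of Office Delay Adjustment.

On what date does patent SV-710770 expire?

(a) grant + 13 years → 24 September 2012.
(b) filing + 17 years → 14 June 2012.
Later of the two: 24 September 2012.
Appellate Stay Credit: +478 days → 15 January 2014.
Office Delay Adjustment: +242 days → 14 September 2014.

2014-09-14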